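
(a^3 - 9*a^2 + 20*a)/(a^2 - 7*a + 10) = a*(a - 4)/(a - 2)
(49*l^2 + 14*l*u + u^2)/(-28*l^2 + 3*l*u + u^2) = (7*l + u)/(-4*l + u)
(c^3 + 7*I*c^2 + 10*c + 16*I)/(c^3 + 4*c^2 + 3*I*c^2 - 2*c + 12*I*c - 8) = (c^2 + 6*I*c + 16)/(c^2 + 2*c*(2 + I) + 8*I)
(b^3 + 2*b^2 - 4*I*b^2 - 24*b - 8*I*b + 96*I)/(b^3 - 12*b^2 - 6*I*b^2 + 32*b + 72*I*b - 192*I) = (b^2 + b*(6 - 4*I) - 24*I)/(b^2 + b*(-8 - 6*I) + 48*I)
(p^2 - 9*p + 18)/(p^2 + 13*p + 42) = (p^2 - 9*p + 18)/(p^2 + 13*p + 42)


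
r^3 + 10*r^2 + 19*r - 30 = (r - 1)*(r + 5)*(r + 6)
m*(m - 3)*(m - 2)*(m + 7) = m^4 + 2*m^3 - 29*m^2 + 42*m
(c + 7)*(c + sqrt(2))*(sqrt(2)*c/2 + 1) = sqrt(2)*c^3/2 + 2*c^2 + 7*sqrt(2)*c^2/2 + sqrt(2)*c + 14*c + 7*sqrt(2)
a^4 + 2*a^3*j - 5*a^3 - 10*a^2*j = a^2*(a - 5)*(a + 2*j)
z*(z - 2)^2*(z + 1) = z^4 - 3*z^3 + 4*z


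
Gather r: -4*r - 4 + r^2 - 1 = r^2 - 4*r - 5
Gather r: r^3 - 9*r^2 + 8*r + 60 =r^3 - 9*r^2 + 8*r + 60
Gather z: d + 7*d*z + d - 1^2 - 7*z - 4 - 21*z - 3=2*d + z*(7*d - 28) - 8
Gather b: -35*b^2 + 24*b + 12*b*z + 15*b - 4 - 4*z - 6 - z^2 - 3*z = -35*b^2 + b*(12*z + 39) - z^2 - 7*z - 10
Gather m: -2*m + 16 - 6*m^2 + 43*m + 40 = -6*m^2 + 41*m + 56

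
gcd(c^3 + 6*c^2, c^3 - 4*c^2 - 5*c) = c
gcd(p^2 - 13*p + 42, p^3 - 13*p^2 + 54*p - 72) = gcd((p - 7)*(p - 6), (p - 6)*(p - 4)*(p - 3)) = p - 6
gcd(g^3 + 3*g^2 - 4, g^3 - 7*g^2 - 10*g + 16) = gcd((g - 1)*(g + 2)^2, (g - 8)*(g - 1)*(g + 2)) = g^2 + g - 2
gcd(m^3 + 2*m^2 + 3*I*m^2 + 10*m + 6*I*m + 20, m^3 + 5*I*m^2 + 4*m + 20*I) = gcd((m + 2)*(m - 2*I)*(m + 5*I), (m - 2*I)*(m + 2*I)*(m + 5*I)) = m^2 + 3*I*m + 10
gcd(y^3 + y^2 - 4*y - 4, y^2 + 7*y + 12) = 1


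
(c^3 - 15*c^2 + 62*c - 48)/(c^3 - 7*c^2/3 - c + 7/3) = 3*(c^2 - 14*c + 48)/(3*c^2 - 4*c - 7)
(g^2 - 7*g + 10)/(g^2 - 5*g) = (g - 2)/g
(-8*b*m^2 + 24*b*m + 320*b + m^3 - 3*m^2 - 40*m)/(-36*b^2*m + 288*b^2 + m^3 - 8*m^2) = (8*b*m + 40*b - m^2 - 5*m)/(36*b^2 - m^2)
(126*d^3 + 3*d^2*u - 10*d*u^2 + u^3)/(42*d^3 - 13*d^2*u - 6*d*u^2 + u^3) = (-6*d + u)/(-2*d + u)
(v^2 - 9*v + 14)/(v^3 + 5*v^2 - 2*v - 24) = (v - 7)/(v^2 + 7*v + 12)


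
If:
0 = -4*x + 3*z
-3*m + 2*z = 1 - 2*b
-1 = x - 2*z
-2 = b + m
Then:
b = -33/25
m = -17/25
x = 3/5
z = 4/5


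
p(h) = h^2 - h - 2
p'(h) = 2*h - 1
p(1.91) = -0.26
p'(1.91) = 2.82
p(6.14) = 29.56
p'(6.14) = 11.28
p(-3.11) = 10.78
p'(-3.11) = -7.22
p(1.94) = -0.18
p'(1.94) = 2.88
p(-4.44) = 22.15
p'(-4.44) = -9.88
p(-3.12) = 10.85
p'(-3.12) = -7.24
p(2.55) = 1.95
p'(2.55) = 4.10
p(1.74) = -0.71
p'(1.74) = 2.48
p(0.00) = -2.00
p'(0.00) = -1.00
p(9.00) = 70.00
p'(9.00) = 17.00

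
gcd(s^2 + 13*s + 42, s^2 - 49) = s + 7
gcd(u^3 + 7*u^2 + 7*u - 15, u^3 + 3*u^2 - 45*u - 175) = u + 5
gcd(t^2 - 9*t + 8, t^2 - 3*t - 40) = t - 8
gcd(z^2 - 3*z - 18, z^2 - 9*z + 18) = z - 6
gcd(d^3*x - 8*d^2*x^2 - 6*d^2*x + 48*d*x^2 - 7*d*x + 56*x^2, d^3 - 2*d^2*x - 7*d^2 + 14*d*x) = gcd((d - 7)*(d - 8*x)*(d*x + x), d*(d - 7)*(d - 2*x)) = d - 7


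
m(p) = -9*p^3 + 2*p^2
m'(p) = -27*p^2 + 4*p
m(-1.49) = 34.21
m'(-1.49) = -65.90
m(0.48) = -0.53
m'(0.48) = -4.30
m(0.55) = -0.89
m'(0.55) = -5.97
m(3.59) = -390.64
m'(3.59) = -333.62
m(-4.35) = 778.66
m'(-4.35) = -528.31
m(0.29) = -0.05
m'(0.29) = -1.11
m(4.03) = -556.58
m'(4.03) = -422.38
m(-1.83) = 61.85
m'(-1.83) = -97.74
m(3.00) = -225.00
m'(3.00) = -231.00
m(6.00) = -1872.00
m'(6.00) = -948.00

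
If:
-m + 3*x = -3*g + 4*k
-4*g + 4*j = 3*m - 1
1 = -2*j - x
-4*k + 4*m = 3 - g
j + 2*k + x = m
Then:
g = -84/23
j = -121/46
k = 3/92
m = 39/23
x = 98/23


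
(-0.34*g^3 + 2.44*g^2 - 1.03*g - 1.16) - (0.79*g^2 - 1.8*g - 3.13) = -0.34*g^3 + 1.65*g^2 + 0.77*g + 1.97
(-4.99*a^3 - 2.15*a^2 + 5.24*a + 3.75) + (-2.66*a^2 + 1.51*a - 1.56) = -4.99*a^3 - 4.81*a^2 + 6.75*a + 2.19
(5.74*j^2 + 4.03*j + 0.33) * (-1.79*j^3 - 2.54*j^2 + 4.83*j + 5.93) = -10.2746*j^5 - 21.7933*j^4 + 16.8973*j^3 + 52.6649*j^2 + 25.4918*j + 1.9569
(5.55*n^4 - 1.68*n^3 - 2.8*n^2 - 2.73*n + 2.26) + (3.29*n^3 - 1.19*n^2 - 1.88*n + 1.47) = 5.55*n^4 + 1.61*n^3 - 3.99*n^2 - 4.61*n + 3.73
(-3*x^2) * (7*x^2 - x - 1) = -21*x^4 + 3*x^3 + 3*x^2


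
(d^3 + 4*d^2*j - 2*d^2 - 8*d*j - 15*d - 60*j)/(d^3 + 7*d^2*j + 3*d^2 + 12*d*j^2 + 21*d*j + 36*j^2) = (d - 5)/(d + 3*j)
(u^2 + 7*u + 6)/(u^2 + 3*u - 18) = (u + 1)/(u - 3)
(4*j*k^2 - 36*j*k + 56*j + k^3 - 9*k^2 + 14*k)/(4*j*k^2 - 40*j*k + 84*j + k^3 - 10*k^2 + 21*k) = (k - 2)/(k - 3)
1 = 1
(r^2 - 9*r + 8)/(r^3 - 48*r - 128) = (r - 1)/(r^2 + 8*r + 16)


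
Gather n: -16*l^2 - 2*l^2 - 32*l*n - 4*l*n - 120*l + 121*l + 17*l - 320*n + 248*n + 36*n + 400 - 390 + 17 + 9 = -18*l^2 + 18*l + n*(-36*l - 36) + 36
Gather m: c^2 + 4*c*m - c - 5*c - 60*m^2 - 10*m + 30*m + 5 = c^2 - 6*c - 60*m^2 + m*(4*c + 20) + 5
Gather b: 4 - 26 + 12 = -10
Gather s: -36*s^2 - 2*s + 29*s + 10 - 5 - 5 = -36*s^2 + 27*s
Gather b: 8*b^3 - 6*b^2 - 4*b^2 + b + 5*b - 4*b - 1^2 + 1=8*b^3 - 10*b^2 + 2*b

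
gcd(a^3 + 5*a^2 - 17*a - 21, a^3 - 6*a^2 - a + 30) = a - 3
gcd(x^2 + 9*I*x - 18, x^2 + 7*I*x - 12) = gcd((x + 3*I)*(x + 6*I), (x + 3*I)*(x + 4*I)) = x + 3*I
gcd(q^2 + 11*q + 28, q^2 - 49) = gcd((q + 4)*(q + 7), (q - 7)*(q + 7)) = q + 7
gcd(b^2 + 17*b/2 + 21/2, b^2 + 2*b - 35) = b + 7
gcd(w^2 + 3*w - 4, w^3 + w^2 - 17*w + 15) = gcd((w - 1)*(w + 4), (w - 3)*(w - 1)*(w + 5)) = w - 1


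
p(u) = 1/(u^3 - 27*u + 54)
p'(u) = (27 - 3*u^2)/(u^3 - 27*u + 54)^2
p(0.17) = 0.02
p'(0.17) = 0.01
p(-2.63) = 0.01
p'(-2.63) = 0.00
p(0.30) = 0.02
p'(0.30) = 0.01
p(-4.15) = 0.01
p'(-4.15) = -0.00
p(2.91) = 13.86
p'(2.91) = 306.36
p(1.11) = 0.04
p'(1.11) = 0.04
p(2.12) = 0.16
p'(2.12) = 0.34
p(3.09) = 13.58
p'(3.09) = -303.31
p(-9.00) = 0.00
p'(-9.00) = 0.00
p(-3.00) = 0.01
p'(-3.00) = 0.00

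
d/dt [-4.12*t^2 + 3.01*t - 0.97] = 3.01 - 8.24*t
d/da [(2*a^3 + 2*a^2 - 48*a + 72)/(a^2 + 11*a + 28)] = 2*(a^4 + 22*a^3 + 119*a^2 - 16*a - 1068)/(a^4 + 22*a^3 + 177*a^2 + 616*a + 784)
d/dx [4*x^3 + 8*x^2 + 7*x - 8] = 12*x^2 + 16*x + 7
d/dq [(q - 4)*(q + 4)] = 2*q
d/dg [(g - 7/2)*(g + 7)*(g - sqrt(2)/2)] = 3*g^2 - sqrt(2)*g + 7*g - 49/2 - 7*sqrt(2)/4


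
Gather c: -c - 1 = -c - 1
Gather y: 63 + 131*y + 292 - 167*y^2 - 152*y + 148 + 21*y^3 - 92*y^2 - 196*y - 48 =21*y^3 - 259*y^2 - 217*y + 455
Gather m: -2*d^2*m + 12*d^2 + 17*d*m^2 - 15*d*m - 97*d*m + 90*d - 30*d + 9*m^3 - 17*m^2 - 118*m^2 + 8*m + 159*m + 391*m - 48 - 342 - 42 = 12*d^2 + 60*d + 9*m^3 + m^2*(17*d - 135) + m*(-2*d^2 - 112*d + 558) - 432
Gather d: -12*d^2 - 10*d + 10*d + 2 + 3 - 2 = 3 - 12*d^2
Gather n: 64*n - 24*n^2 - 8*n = -24*n^2 + 56*n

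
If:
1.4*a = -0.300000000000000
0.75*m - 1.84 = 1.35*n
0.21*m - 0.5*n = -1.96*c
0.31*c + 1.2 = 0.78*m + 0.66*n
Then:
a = -0.21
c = -0.29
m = 1.75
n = -0.39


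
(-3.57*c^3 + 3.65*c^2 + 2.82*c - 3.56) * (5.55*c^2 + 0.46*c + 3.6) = -19.8135*c^5 + 18.6153*c^4 + 4.478*c^3 - 5.3208*c^2 + 8.5144*c - 12.816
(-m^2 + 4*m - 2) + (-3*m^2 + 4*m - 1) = -4*m^2 + 8*m - 3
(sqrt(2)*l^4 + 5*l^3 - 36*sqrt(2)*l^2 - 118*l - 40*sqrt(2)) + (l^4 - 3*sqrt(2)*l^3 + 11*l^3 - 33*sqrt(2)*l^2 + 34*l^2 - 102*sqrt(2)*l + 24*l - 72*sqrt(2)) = l^4 + sqrt(2)*l^4 - 3*sqrt(2)*l^3 + 16*l^3 - 69*sqrt(2)*l^2 + 34*l^2 - 102*sqrt(2)*l - 94*l - 112*sqrt(2)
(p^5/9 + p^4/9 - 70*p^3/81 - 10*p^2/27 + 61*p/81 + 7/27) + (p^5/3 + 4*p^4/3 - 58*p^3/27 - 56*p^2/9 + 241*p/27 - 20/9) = 4*p^5/9 + 13*p^4/9 - 244*p^3/81 - 178*p^2/27 + 784*p/81 - 53/27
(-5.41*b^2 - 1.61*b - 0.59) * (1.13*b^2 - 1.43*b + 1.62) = -6.1133*b^4 + 5.917*b^3 - 7.1286*b^2 - 1.7645*b - 0.9558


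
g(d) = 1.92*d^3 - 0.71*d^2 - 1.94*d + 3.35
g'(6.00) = 196.90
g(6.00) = 380.87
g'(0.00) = -1.94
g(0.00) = 3.35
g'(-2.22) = 29.60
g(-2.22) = -16.85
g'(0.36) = -1.70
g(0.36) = 2.65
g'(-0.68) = 1.69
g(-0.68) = 3.74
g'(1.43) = 7.81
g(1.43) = 4.74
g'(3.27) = 55.01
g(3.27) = 56.55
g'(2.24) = 23.78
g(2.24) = 17.02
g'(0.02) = -1.97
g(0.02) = 3.31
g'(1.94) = 16.98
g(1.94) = 10.93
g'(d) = 5.76*d^2 - 1.42*d - 1.94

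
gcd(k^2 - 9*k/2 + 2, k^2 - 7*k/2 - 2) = k - 4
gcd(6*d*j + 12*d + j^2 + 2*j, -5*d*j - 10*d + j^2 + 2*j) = j + 2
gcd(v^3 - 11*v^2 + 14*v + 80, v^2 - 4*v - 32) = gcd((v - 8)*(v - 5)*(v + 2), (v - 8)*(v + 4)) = v - 8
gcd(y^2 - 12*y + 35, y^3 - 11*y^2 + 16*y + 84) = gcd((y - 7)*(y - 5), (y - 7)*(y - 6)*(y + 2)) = y - 7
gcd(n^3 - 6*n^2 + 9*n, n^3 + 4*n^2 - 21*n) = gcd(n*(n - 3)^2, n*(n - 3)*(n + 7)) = n^2 - 3*n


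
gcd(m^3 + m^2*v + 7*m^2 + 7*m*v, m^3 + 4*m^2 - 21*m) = m^2 + 7*m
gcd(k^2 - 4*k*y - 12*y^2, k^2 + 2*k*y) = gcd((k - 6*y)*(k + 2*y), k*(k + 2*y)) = k + 2*y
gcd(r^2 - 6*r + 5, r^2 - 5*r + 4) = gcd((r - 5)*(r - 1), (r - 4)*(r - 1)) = r - 1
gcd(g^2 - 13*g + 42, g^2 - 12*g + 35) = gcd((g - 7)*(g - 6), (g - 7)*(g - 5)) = g - 7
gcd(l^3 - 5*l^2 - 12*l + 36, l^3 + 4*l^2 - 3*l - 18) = l^2 + l - 6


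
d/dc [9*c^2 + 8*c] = 18*c + 8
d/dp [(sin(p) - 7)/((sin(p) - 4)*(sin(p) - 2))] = (14*sin(p) + cos(p)^2 - 35)*cos(p)/((sin(p) - 4)^2*(sin(p) - 2)^2)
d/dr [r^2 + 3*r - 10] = 2*r + 3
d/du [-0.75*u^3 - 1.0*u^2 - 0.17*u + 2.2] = -2.25*u^2 - 2.0*u - 0.17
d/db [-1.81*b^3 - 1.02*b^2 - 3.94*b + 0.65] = -5.43*b^2 - 2.04*b - 3.94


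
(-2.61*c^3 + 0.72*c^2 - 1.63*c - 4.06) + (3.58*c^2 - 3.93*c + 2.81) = -2.61*c^3 + 4.3*c^2 - 5.56*c - 1.25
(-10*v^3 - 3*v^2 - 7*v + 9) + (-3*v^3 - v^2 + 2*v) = -13*v^3 - 4*v^2 - 5*v + 9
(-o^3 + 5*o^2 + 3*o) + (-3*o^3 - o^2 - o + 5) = -4*o^3 + 4*o^2 + 2*o + 5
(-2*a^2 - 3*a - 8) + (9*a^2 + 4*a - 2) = 7*a^2 + a - 10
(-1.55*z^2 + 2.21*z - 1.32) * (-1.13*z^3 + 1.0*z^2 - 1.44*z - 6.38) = 1.7515*z^5 - 4.0473*z^4 + 5.9336*z^3 + 5.3866*z^2 - 12.199*z + 8.4216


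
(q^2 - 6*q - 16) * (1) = q^2 - 6*q - 16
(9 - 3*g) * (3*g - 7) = -9*g^2 + 48*g - 63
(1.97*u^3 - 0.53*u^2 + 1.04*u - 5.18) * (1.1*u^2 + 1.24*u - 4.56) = 2.167*u^5 + 1.8598*u^4 - 8.4964*u^3 - 1.9916*u^2 - 11.1656*u + 23.6208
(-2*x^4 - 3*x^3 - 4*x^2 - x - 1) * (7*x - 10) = -14*x^5 - x^4 + 2*x^3 + 33*x^2 + 3*x + 10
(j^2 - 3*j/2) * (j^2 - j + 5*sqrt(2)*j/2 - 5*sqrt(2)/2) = j^4 - 5*j^3/2 + 5*sqrt(2)*j^3/2 - 25*sqrt(2)*j^2/4 + 3*j^2/2 + 15*sqrt(2)*j/4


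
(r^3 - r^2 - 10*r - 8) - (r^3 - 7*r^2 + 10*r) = 6*r^2 - 20*r - 8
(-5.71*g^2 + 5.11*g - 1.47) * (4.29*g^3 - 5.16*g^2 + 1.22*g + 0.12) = -24.4959*g^5 + 51.3855*g^4 - 39.6401*g^3 + 13.1342*g^2 - 1.1802*g - 0.1764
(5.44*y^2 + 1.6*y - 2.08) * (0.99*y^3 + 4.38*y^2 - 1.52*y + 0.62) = 5.3856*y^5 + 25.4112*y^4 - 3.32*y^3 - 8.1696*y^2 + 4.1536*y - 1.2896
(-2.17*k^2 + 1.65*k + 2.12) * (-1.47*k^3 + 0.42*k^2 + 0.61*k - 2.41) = 3.1899*k^5 - 3.3369*k^4 - 3.7471*k^3 + 7.1266*k^2 - 2.6833*k - 5.1092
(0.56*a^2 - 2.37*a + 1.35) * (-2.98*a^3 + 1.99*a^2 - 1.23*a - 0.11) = -1.6688*a^5 + 8.177*a^4 - 9.4281*a^3 + 5.54*a^2 - 1.3998*a - 0.1485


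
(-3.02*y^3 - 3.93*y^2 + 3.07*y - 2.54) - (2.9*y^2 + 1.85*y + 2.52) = -3.02*y^3 - 6.83*y^2 + 1.22*y - 5.06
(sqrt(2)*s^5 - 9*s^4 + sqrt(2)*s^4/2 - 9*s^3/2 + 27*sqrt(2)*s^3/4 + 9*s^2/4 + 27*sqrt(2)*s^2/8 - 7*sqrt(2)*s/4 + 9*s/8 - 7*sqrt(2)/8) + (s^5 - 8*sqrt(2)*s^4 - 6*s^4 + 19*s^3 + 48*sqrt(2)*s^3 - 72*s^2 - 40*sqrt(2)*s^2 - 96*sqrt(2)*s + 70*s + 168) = s^5 + sqrt(2)*s^5 - 15*s^4 - 15*sqrt(2)*s^4/2 + 29*s^3/2 + 219*sqrt(2)*s^3/4 - 279*s^2/4 - 293*sqrt(2)*s^2/8 - 391*sqrt(2)*s/4 + 569*s/8 - 7*sqrt(2)/8 + 168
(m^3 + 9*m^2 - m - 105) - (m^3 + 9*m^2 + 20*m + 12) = -21*m - 117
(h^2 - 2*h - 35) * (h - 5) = h^3 - 7*h^2 - 25*h + 175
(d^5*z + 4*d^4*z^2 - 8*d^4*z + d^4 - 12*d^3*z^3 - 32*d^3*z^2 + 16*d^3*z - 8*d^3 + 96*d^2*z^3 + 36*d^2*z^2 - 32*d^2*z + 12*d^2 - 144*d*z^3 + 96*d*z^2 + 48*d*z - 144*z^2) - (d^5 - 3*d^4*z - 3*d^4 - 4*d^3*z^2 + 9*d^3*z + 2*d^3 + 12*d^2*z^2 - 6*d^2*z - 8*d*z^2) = d^5*z - d^5 + 4*d^4*z^2 - 5*d^4*z + 4*d^4 - 12*d^3*z^3 - 28*d^3*z^2 + 7*d^3*z - 10*d^3 + 96*d^2*z^3 + 24*d^2*z^2 - 26*d^2*z + 12*d^2 - 144*d*z^3 + 104*d*z^2 + 48*d*z - 144*z^2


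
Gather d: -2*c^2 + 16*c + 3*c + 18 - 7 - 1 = -2*c^2 + 19*c + 10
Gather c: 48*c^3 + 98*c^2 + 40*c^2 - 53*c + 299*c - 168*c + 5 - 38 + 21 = 48*c^3 + 138*c^2 + 78*c - 12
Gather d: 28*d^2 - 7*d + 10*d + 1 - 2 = 28*d^2 + 3*d - 1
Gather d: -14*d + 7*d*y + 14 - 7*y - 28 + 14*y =d*(7*y - 14) + 7*y - 14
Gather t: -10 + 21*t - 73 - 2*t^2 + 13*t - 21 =-2*t^2 + 34*t - 104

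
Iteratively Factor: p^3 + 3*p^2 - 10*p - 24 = (p - 3)*(p^2 + 6*p + 8) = (p - 3)*(p + 4)*(p + 2)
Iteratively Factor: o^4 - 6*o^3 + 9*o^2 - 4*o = (o - 1)*(o^3 - 5*o^2 + 4*o) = o*(o - 1)*(o^2 - 5*o + 4) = o*(o - 1)^2*(o - 4)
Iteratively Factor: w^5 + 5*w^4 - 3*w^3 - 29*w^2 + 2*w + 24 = (w + 1)*(w^4 + 4*w^3 - 7*w^2 - 22*w + 24) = (w - 1)*(w + 1)*(w^3 + 5*w^2 - 2*w - 24) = (w - 2)*(w - 1)*(w + 1)*(w^2 + 7*w + 12) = (w - 2)*(w - 1)*(w + 1)*(w + 3)*(w + 4)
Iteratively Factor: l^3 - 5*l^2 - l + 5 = (l - 5)*(l^2 - 1) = (l - 5)*(l - 1)*(l + 1)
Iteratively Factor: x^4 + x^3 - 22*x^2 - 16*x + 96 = (x - 2)*(x^3 + 3*x^2 - 16*x - 48) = (x - 2)*(x + 4)*(x^2 - x - 12) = (x - 2)*(x + 3)*(x + 4)*(x - 4)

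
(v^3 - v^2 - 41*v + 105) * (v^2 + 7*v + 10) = v^5 + 6*v^4 - 38*v^3 - 192*v^2 + 325*v + 1050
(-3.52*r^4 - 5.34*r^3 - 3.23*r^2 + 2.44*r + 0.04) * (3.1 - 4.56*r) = 16.0512*r^5 + 13.4384*r^4 - 1.8252*r^3 - 21.1394*r^2 + 7.3816*r + 0.124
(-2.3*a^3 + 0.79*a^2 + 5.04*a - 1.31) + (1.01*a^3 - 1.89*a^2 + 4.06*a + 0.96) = -1.29*a^3 - 1.1*a^2 + 9.1*a - 0.35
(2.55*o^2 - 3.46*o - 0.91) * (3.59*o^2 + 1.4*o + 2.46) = 9.1545*o^4 - 8.8514*o^3 - 1.8379*o^2 - 9.7856*o - 2.2386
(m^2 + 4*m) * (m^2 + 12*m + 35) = m^4 + 16*m^3 + 83*m^2 + 140*m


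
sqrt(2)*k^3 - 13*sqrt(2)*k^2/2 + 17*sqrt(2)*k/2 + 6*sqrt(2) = (k - 4)*(k - 3)*(sqrt(2)*k + sqrt(2)/2)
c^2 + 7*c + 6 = (c + 1)*(c + 6)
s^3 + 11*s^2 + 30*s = s*(s + 5)*(s + 6)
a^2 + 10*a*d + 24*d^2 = (a + 4*d)*(a + 6*d)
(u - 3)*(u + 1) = u^2 - 2*u - 3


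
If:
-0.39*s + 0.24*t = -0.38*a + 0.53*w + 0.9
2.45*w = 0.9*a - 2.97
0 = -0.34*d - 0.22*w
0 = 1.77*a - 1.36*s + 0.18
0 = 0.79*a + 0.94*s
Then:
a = -0.06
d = 0.80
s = 0.05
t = 1.21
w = -1.23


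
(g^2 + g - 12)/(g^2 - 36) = (g^2 + g - 12)/(g^2 - 36)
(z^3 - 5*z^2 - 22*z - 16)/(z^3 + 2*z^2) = 1 - 7/z - 8/z^2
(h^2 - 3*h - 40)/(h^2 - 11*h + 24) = (h + 5)/(h - 3)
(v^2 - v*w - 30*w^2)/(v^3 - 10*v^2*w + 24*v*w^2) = (v + 5*w)/(v*(v - 4*w))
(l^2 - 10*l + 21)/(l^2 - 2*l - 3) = (l - 7)/(l + 1)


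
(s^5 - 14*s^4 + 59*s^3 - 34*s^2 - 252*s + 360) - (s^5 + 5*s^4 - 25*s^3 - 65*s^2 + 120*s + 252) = -19*s^4 + 84*s^3 + 31*s^2 - 372*s + 108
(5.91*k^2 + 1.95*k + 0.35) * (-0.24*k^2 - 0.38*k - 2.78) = -1.4184*k^4 - 2.7138*k^3 - 17.2548*k^2 - 5.554*k - 0.973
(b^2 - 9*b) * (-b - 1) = -b^3 + 8*b^2 + 9*b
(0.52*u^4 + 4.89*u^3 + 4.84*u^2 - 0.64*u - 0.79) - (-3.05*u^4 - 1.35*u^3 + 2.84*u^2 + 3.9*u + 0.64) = 3.57*u^4 + 6.24*u^3 + 2.0*u^2 - 4.54*u - 1.43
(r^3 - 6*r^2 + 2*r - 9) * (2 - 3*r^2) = -3*r^5 + 18*r^4 - 4*r^3 + 15*r^2 + 4*r - 18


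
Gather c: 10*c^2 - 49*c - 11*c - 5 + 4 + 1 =10*c^2 - 60*c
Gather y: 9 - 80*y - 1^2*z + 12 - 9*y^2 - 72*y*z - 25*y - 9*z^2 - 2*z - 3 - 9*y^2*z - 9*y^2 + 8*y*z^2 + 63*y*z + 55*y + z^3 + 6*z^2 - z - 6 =y^2*(-9*z - 18) + y*(8*z^2 - 9*z - 50) + z^3 - 3*z^2 - 4*z + 12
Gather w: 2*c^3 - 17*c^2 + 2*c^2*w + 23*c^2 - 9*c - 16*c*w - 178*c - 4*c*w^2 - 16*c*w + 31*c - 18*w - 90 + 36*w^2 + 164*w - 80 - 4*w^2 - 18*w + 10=2*c^3 + 6*c^2 - 156*c + w^2*(32 - 4*c) + w*(2*c^2 - 32*c + 128) - 160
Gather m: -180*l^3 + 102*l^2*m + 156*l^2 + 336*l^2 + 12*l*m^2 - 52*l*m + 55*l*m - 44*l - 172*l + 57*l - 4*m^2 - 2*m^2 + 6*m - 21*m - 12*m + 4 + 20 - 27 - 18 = -180*l^3 + 492*l^2 - 159*l + m^2*(12*l - 6) + m*(102*l^2 + 3*l - 27) - 21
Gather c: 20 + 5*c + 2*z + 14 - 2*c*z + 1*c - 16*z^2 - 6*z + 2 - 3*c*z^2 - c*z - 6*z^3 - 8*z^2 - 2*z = c*(-3*z^2 - 3*z + 6) - 6*z^3 - 24*z^2 - 6*z + 36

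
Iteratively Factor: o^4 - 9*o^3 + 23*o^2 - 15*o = (o)*(o^3 - 9*o^2 + 23*o - 15) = o*(o - 3)*(o^2 - 6*o + 5) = o*(o - 3)*(o - 1)*(o - 5)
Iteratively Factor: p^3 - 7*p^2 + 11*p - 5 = (p - 1)*(p^2 - 6*p + 5) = (p - 5)*(p - 1)*(p - 1)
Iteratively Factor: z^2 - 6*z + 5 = (z - 1)*(z - 5)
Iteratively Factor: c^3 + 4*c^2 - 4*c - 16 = (c + 4)*(c^2 - 4) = (c - 2)*(c + 4)*(c + 2)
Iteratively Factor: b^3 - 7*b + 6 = (b + 3)*(b^2 - 3*b + 2) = (b - 1)*(b + 3)*(b - 2)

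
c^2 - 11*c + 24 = (c - 8)*(c - 3)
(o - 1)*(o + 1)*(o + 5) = o^3 + 5*o^2 - o - 5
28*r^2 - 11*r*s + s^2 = (-7*r + s)*(-4*r + s)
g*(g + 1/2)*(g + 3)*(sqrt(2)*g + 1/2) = sqrt(2)*g^4 + g^3/2 + 7*sqrt(2)*g^3/2 + 7*g^2/4 + 3*sqrt(2)*g^2/2 + 3*g/4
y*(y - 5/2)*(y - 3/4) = y^3 - 13*y^2/4 + 15*y/8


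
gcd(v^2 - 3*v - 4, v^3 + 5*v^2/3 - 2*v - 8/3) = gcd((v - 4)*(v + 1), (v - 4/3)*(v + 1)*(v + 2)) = v + 1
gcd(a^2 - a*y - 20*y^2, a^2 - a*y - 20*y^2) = -a^2 + a*y + 20*y^2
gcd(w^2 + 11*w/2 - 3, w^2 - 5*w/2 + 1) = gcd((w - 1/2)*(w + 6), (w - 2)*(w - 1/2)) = w - 1/2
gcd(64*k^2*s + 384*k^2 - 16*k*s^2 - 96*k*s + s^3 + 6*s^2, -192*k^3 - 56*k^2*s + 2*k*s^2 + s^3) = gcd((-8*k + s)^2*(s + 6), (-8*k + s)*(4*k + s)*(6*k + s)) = -8*k + s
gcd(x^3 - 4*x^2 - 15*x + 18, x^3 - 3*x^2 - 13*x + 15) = x^2 + 2*x - 3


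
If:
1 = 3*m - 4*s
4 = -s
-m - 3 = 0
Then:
No Solution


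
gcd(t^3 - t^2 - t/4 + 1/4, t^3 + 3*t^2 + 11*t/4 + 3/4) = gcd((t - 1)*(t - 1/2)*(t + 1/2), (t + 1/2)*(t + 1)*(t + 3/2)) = t + 1/2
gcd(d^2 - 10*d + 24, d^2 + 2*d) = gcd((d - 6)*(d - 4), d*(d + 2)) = 1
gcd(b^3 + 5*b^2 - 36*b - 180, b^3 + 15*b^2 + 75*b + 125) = b + 5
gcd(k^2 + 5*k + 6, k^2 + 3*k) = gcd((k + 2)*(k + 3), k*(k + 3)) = k + 3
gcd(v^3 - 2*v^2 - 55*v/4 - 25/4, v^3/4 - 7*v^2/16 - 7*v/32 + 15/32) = 1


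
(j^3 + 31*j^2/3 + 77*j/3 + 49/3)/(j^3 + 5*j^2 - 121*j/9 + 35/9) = 3*(3*j^2 + 10*j + 7)/(9*j^2 - 18*j + 5)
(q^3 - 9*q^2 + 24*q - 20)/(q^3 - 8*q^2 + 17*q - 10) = (q - 2)/(q - 1)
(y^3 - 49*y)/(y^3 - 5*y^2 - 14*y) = (y + 7)/(y + 2)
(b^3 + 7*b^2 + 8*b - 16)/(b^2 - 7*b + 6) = (b^2 + 8*b + 16)/(b - 6)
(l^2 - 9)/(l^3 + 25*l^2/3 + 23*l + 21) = 3*(l - 3)/(3*l^2 + 16*l + 21)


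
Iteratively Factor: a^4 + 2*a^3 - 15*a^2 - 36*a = (a + 3)*(a^3 - a^2 - 12*a) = (a + 3)^2*(a^2 - 4*a) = a*(a + 3)^2*(a - 4)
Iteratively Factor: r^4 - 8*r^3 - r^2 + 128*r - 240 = (r + 4)*(r^3 - 12*r^2 + 47*r - 60) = (r - 5)*(r + 4)*(r^2 - 7*r + 12) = (r - 5)*(r - 3)*(r + 4)*(r - 4)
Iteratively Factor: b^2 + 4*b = (b)*(b + 4)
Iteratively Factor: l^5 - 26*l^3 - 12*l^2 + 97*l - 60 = (l + 3)*(l^4 - 3*l^3 - 17*l^2 + 39*l - 20) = (l - 5)*(l + 3)*(l^3 + 2*l^2 - 7*l + 4) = (l - 5)*(l - 1)*(l + 3)*(l^2 + 3*l - 4) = (l - 5)*(l - 1)*(l + 3)*(l + 4)*(l - 1)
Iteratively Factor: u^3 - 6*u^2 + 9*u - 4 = (u - 1)*(u^2 - 5*u + 4) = (u - 1)^2*(u - 4)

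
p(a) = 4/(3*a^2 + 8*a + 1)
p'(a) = 4*(-6*a - 8)/(3*a^2 + 8*a + 1)^2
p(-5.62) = 0.08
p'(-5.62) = 0.04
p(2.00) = 0.14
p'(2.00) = -0.10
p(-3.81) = 0.28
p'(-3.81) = 0.30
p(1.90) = 0.15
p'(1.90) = -0.11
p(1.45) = 0.21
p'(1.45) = -0.19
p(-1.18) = -0.94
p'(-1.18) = -0.20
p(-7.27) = 0.04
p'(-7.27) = 0.01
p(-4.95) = 0.11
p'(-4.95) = 0.07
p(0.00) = 4.00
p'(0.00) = -32.00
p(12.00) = 0.01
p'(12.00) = 0.00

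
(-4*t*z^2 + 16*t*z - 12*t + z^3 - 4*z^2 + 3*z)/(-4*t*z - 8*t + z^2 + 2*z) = (z^2 - 4*z + 3)/(z + 2)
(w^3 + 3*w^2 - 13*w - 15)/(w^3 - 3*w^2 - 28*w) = (-w^3 - 3*w^2 + 13*w + 15)/(w*(-w^2 + 3*w + 28))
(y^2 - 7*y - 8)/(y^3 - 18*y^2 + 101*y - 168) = (y + 1)/(y^2 - 10*y + 21)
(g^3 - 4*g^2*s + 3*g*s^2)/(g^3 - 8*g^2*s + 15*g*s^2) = (-g + s)/(-g + 5*s)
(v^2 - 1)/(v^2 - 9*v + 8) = (v + 1)/(v - 8)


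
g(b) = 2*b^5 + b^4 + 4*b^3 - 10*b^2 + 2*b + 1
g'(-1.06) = 44.54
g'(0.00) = 2.00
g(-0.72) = -7.24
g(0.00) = 1.00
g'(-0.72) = 23.82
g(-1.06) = -18.53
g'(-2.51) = 461.46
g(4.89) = 6403.26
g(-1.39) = -38.49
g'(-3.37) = 1342.38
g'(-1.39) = 79.57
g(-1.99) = -120.84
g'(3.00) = 968.00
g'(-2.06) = 239.24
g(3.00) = 592.00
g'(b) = 10*b^4 + 4*b^3 + 12*b^2 - 20*b + 2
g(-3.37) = -1012.74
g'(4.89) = 6376.75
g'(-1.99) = 214.62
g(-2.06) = -136.71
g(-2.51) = -289.83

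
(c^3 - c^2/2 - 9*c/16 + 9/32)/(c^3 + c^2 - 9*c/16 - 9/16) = (c - 1/2)/(c + 1)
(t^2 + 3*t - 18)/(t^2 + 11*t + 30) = (t - 3)/(t + 5)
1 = 1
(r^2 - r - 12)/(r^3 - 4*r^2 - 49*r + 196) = (r + 3)/(r^2 - 49)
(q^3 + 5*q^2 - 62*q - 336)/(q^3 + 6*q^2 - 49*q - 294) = (q - 8)/(q - 7)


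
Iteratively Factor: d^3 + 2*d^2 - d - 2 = (d + 2)*(d^2 - 1) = (d - 1)*(d + 2)*(d + 1)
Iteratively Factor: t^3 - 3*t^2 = (t)*(t^2 - 3*t) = t^2*(t - 3)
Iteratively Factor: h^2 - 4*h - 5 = (h + 1)*(h - 5)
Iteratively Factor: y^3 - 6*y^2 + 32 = (y - 4)*(y^2 - 2*y - 8) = (y - 4)^2*(y + 2)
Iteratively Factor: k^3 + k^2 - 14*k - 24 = (k - 4)*(k^2 + 5*k + 6) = (k - 4)*(k + 2)*(k + 3)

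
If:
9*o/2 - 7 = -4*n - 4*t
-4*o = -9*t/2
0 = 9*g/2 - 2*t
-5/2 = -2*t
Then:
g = 5/9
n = -277/256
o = 45/32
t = 5/4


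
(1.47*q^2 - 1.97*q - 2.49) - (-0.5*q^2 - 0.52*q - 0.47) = 1.97*q^2 - 1.45*q - 2.02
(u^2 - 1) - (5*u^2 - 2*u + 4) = -4*u^2 + 2*u - 5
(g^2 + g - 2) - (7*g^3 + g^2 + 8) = -7*g^3 + g - 10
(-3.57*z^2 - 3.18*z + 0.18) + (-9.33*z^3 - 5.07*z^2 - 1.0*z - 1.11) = -9.33*z^3 - 8.64*z^2 - 4.18*z - 0.93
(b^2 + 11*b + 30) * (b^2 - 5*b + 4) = b^4 + 6*b^3 - 21*b^2 - 106*b + 120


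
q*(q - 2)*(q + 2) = q^3 - 4*q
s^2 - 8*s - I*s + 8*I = (s - 8)*(s - I)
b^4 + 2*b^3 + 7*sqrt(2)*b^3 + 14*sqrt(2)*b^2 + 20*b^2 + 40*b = b*(b + 2)*(b + 2*sqrt(2))*(b + 5*sqrt(2))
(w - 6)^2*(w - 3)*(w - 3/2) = w^4 - 33*w^3/2 + 189*w^2/2 - 216*w + 162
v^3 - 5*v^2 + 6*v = v*(v - 3)*(v - 2)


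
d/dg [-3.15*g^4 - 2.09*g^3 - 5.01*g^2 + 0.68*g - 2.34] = -12.6*g^3 - 6.27*g^2 - 10.02*g + 0.68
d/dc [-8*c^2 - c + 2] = -16*c - 1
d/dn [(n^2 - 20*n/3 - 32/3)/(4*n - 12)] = (3*n^2 - 18*n + 92)/(12*(n^2 - 6*n + 9))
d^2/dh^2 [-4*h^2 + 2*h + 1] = -8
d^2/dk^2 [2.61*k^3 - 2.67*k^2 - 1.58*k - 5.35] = 15.66*k - 5.34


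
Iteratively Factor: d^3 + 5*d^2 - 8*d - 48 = (d + 4)*(d^2 + d - 12) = (d - 3)*(d + 4)*(d + 4)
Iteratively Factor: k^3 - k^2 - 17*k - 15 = (k - 5)*(k^2 + 4*k + 3) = (k - 5)*(k + 3)*(k + 1)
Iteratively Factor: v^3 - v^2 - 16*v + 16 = (v + 4)*(v^2 - 5*v + 4) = (v - 4)*(v + 4)*(v - 1)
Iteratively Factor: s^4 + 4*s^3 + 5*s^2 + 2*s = (s + 2)*(s^3 + 2*s^2 + s) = (s + 1)*(s + 2)*(s^2 + s) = s*(s + 1)*(s + 2)*(s + 1)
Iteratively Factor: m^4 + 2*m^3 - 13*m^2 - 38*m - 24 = (m + 2)*(m^3 - 13*m - 12) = (m + 1)*(m + 2)*(m^2 - m - 12) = (m - 4)*(m + 1)*(m + 2)*(m + 3)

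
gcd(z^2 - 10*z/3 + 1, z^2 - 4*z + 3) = z - 3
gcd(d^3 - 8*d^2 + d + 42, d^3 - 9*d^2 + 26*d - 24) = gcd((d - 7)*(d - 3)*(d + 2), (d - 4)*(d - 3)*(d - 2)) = d - 3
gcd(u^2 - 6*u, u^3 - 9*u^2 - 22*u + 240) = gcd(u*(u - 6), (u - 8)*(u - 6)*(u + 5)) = u - 6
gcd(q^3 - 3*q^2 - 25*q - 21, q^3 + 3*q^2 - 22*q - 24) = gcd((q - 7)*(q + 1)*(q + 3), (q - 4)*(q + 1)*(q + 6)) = q + 1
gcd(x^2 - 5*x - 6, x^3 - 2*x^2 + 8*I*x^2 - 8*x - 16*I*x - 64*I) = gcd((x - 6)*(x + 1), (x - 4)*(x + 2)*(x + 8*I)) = 1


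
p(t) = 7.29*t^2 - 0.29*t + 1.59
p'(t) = 14.58*t - 0.29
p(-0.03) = 1.61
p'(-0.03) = -0.73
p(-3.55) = 94.49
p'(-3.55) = -52.05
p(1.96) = 29.03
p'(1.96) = 28.29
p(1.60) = 19.79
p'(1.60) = 23.04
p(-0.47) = 3.34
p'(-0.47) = -7.14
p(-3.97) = 117.64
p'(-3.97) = -58.17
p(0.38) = 2.53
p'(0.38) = 5.25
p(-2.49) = 47.51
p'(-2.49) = -36.59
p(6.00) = 262.29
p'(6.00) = 87.19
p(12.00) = 1047.87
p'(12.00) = 174.67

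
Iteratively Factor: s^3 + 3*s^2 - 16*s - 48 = (s + 4)*(s^2 - s - 12) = (s + 3)*(s + 4)*(s - 4)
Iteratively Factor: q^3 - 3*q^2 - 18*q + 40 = (q - 5)*(q^2 + 2*q - 8) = (q - 5)*(q - 2)*(q + 4)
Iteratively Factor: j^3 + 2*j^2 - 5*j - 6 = (j - 2)*(j^2 + 4*j + 3) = (j - 2)*(j + 3)*(j + 1)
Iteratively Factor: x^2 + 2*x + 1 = (x + 1)*(x + 1)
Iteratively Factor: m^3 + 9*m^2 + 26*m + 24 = (m + 3)*(m^2 + 6*m + 8) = (m + 3)*(m + 4)*(m + 2)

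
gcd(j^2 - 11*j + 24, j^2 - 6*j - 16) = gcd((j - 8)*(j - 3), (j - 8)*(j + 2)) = j - 8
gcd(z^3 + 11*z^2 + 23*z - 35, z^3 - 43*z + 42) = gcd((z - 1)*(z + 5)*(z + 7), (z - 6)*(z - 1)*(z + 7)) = z^2 + 6*z - 7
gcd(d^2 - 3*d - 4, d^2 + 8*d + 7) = d + 1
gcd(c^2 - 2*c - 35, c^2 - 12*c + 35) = c - 7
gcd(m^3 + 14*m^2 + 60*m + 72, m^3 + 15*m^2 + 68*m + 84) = m^2 + 8*m + 12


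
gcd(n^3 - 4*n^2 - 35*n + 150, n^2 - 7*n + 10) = n - 5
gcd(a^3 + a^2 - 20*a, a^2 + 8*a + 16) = 1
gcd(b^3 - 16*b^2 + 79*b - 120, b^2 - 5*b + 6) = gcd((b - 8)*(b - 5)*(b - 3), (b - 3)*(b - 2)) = b - 3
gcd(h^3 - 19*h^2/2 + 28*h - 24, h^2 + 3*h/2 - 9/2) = h - 3/2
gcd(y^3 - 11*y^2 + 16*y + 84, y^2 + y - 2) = y + 2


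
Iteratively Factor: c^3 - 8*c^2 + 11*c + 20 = (c - 4)*(c^2 - 4*c - 5) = (c - 5)*(c - 4)*(c + 1)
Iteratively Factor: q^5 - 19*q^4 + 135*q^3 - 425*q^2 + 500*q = (q - 5)*(q^4 - 14*q^3 + 65*q^2 - 100*q) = (q - 5)^2*(q^3 - 9*q^2 + 20*q) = (q - 5)^2*(q - 4)*(q^2 - 5*q) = q*(q - 5)^2*(q - 4)*(q - 5)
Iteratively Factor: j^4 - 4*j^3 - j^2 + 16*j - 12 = (j - 1)*(j^3 - 3*j^2 - 4*j + 12) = (j - 3)*(j - 1)*(j^2 - 4) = (j - 3)*(j - 1)*(j + 2)*(j - 2)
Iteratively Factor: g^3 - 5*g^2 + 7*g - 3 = (g - 1)*(g^2 - 4*g + 3) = (g - 1)^2*(g - 3)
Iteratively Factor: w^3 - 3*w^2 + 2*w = (w)*(w^2 - 3*w + 2) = w*(w - 2)*(w - 1)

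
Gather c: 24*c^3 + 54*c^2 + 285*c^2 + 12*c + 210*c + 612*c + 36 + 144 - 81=24*c^3 + 339*c^2 + 834*c + 99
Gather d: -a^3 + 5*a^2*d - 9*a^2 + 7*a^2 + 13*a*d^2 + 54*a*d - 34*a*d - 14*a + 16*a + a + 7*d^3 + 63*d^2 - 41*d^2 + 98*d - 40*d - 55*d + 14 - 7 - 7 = -a^3 - 2*a^2 + 3*a + 7*d^3 + d^2*(13*a + 22) + d*(5*a^2 + 20*a + 3)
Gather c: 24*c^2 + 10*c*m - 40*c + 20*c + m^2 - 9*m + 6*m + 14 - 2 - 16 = 24*c^2 + c*(10*m - 20) + m^2 - 3*m - 4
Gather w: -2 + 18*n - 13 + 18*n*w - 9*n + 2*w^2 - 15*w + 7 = 9*n + 2*w^2 + w*(18*n - 15) - 8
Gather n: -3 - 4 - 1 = -8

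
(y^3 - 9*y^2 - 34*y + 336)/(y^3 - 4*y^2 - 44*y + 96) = (y - 7)/(y - 2)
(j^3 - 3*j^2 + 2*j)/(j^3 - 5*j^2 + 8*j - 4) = j/(j - 2)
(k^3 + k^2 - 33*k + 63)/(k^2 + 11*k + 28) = (k^2 - 6*k + 9)/(k + 4)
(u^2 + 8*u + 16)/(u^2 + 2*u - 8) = (u + 4)/(u - 2)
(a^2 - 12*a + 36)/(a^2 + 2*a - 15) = (a^2 - 12*a + 36)/(a^2 + 2*a - 15)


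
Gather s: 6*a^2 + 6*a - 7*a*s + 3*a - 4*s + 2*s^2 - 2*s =6*a^2 + 9*a + 2*s^2 + s*(-7*a - 6)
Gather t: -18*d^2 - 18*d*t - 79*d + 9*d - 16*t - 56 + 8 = -18*d^2 - 70*d + t*(-18*d - 16) - 48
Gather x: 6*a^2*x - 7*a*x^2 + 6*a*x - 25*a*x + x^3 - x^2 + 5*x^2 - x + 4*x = x^3 + x^2*(4 - 7*a) + x*(6*a^2 - 19*a + 3)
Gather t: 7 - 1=6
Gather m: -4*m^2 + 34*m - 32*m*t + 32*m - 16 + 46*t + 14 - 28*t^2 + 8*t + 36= -4*m^2 + m*(66 - 32*t) - 28*t^2 + 54*t + 34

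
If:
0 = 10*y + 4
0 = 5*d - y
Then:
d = -2/25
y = -2/5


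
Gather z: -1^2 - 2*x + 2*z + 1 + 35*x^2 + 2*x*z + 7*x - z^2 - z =35*x^2 + 5*x - z^2 + z*(2*x + 1)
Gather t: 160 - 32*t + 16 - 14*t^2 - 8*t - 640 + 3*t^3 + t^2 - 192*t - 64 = 3*t^3 - 13*t^2 - 232*t - 528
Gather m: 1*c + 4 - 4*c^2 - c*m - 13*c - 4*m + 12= -4*c^2 - 12*c + m*(-c - 4) + 16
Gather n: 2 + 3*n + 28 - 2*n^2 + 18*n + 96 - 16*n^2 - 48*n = -18*n^2 - 27*n + 126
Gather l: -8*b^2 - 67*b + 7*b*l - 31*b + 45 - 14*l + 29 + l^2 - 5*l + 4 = -8*b^2 - 98*b + l^2 + l*(7*b - 19) + 78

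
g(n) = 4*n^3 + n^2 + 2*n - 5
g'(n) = 12*n^2 + 2*n + 2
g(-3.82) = -221.02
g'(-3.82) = 169.47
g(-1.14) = -11.91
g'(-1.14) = 15.32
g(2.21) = 47.48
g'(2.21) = 65.03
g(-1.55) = -20.59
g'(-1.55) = 27.73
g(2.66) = 82.68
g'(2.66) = 92.23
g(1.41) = 11.02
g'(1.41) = 28.68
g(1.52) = 14.40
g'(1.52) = 32.76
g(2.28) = 52.17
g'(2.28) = 68.94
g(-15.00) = -13310.00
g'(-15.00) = 2672.00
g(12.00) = 7075.00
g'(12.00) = 1754.00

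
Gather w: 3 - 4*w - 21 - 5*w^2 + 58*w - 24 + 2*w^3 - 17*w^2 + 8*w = 2*w^3 - 22*w^2 + 62*w - 42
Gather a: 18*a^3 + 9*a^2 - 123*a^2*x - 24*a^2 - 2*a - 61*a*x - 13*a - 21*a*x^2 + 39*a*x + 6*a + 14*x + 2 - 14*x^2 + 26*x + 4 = 18*a^3 + a^2*(-123*x - 15) + a*(-21*x^2 - 22*x - 9) - 14*x^2 + 40*x + 6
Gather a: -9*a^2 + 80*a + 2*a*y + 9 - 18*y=-9*a^2 + a*(2*y + 80) - 18*y + 9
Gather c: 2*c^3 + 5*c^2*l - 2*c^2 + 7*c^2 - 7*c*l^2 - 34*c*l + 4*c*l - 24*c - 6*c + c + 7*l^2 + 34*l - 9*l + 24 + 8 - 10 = 2*c^3 + c^2*(5*l + 5) + c*(-7*l^2 - 30*l - 29) + 7*l^2 + 25*l + 22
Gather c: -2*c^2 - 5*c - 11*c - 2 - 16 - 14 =-2*c^2 - 16*c - 32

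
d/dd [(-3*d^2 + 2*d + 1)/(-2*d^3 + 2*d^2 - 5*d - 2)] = (-6*d^4 + 8*d^3 + 17*d^2 + 8*d + 1)/(4*d^6 - 8*d^5 + 24*d^4 - 12*d^3 + 17*d^2 + 20*d + 4)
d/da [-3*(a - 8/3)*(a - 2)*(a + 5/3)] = -9*a^2 + 18*a + 22/3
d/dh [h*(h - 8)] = 2*h - 8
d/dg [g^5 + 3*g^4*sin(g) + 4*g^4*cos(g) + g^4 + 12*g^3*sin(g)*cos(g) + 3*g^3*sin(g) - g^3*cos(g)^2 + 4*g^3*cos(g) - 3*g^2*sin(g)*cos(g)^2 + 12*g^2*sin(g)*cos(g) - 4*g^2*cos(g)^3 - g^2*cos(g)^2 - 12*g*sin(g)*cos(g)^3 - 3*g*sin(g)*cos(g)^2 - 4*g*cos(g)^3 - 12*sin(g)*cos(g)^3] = -4*g^4*sin(g) + 3*g^4*cos(g) + 5*g^4 + 8*g^3*sin(g) + g^3*sin(2*g) + 19*g^3*cos(g) + 12*g^3*cos(2*g) + 4*g^3 + 12*g^2*sin(g) + 19*g^2*sin(2*g) + 3*g^2*sin(3*g) + 45*g^2*cos(g)/4 + 21*g^2*cos(2*g)/2 - 9*g^2*cos(3*g)/4 - 3*g^2/2 + 3*g*sin(g)/2 + 12*g*sin(2*g) + 3*g*sin(3*g)/2 - 27*g*cos(g)/4 - 12*g*cos(2*g)^2 - 7*g*cos(2*g) - 17*g*cos(3*g)/4 + 5*g - 3*sin(g)/4 - 3*sin(2*g) - 3*sin(3*g)/4 - 3*sin(4*g)/2 - 3*cos(g) - 12*cos(2*g)^2 - 6*cos(2*g) - cos(3*g) + 6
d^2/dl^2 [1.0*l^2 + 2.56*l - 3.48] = 2.00000000000000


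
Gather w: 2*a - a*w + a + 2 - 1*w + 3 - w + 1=3*a + w*(-a - 2) + 6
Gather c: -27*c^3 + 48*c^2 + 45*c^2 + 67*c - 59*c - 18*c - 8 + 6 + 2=-27*c^3 + 93*c^2 - 10*c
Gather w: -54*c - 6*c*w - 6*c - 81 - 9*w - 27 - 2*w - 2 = -60*c + w*(-6*c - 11) - 110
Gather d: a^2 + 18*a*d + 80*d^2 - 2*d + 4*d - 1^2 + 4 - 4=a^2 + 80*d^2 + d*(18*a + 2) - 1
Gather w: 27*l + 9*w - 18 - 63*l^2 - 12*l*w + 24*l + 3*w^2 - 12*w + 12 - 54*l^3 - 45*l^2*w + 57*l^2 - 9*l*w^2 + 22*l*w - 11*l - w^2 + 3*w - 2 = -54*l^3 - 6*l^2 + 40*l + w^2*(2 - 9*l) + w*(-45*l^2 + 10*l) - 8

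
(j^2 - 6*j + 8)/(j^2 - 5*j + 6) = (j - 4)/(j - 3)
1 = 1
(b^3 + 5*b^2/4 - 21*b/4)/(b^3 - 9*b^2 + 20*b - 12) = b*(4*b^2 + 5*b - 21)/(4*(b^3 - 9*b^2 + 20*b - 12))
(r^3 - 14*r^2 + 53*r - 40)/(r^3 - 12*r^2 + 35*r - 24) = (r - 5)/(r - 3)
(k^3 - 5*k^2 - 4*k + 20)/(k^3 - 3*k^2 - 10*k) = (k - 2)/k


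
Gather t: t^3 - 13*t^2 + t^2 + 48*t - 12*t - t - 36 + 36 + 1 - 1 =t^3 - 12*t^2 + 35*t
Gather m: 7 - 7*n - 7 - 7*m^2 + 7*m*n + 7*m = -7*m^2 + m*(7*n + 7) - 7*n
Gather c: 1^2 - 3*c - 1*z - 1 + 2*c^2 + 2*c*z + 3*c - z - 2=2*c^2 + 2*c*z - 2*z - 2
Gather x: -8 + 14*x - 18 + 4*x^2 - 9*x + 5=4*x^2 + 5*x - 21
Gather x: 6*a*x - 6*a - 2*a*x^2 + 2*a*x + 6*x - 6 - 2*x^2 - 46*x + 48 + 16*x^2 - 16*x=-6*a + x^2*(14 - 2*a) + x*(8*a - 56) + 42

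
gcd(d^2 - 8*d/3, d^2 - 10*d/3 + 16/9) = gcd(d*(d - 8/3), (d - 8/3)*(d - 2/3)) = d - 8/3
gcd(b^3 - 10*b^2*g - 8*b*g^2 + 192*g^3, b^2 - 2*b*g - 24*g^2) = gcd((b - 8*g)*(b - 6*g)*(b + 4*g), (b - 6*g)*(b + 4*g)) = b^2 - 2*b*g - 24*g^2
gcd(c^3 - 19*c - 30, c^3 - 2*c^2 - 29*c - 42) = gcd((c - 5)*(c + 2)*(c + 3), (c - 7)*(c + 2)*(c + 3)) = c^2 + 5*c + 6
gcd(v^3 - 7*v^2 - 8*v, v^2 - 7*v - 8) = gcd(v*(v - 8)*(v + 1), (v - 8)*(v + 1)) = v^2 - 7*v - 8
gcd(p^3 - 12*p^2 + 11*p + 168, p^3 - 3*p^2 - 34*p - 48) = p^2 - 5*p - 24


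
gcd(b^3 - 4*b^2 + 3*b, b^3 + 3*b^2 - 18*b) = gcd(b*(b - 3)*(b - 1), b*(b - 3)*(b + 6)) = b^2 - 3*b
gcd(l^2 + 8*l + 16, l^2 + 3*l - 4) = l + 4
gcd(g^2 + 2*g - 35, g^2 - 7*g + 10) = g - 5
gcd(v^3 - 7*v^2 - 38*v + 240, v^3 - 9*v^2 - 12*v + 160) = v^2 - 13*v + 40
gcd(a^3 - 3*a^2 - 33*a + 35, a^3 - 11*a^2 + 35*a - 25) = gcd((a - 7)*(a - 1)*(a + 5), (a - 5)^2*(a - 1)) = a - 1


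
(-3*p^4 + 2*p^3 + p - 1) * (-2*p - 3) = 6*p^5 + 5*p^4 - 6*p^3 - 2*p^2 - p + 3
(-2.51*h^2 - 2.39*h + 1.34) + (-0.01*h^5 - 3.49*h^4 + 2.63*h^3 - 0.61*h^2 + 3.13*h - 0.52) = -0.01*h^5 - 3.49*h^4 + 2.63*h^3 - 3.12*h^2 + 0.74*h + 0.82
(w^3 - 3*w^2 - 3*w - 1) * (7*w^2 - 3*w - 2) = 7*w^5 - 24*w^4 - 14*w^3 + 8*w^2 + 9*w + 2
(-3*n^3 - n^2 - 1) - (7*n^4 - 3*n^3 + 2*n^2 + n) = -7*n^4 - 3*n^2 - n - 1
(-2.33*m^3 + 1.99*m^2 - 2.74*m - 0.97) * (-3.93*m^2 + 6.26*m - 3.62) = 9.1569*m^5 - 22.4065*m^4 + 31.6602*m^3 - 20.5441*m^2 + 3.8466*m + 3.5114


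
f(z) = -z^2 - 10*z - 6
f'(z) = -2*z - 10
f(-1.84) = 9.01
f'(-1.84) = -6.32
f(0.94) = -16.28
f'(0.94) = -11.88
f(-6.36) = 17.15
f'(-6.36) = 2.72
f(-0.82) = 1.53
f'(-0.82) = -8.36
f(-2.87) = 14.46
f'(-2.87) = -4.26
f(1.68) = -25.62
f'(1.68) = -13.36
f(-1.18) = 4.41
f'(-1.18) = -7.64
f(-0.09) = -5.11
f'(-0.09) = -9.82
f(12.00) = -270.00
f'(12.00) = -34.00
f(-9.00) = 3.00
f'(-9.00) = 8.00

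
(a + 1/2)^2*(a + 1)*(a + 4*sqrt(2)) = a^4 + 2*a^3 + 4*sqrt(2)*a^3 + 5*a^2/4 + 8*sqrt(2)*a^2 + a/4 + 5*sqrt(2)*a + sqrt(2)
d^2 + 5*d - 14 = (d - 2)*(d + 7)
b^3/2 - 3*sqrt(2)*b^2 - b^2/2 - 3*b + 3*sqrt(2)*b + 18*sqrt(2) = (b/2 + 1)*(b - 3)*(b - 6*sqrt(2))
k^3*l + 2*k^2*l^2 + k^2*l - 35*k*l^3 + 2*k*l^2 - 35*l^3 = (k - 5*l)*(k + 7*l)*(k*l + l)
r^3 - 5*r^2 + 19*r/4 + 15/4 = (r - 3)*(r - 5/2)*(r + 1/2)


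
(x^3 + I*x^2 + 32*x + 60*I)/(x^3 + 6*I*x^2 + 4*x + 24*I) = (x^2 - I*x + 30)/(x^2 + 4*I*x + 12)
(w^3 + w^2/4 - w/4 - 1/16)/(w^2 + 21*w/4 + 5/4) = (w^2 - 1/4)/(w + 5)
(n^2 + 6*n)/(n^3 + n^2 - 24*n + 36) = n/(n^2 - 5*n + 6)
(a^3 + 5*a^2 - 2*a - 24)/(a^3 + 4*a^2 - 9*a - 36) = (a - 2)/(a - 3)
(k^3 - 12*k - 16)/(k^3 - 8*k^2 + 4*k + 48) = (k + 2)/(k - 6)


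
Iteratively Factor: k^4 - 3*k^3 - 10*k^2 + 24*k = (k)*(k^3 - 3*k^2 - 10*k + 24) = k*(k - 2)*(k^2 - k - 12) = k*(k - 2)*(k + 3)*(k - 4)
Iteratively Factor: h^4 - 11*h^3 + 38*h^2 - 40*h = (h - 5)*(h^3 - 6*h^2 + 8*h) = (h - 5)*(h - 2)*(h^2 - 4*h) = (h - 5)*(h - 4)*(h - 2)*(h)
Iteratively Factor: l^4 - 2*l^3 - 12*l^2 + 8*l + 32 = (l + 2)*(l^3 - 4*l^2 - 4*l + 16) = (l - 4)*(l + 2)*(l^2 - 4) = (l - 4)*(l + 2)^2*(l - 2)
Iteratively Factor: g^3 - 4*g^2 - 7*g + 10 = (g + 2)*(g^2 - 6*g + 5) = (g - 1)*(g + 2)*(g - 5)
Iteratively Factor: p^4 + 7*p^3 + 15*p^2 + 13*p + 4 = (p + 1)*(p^3 + 6*p^2 + 9*p + 4) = (p + 1)*(p + 4)*(p^2 + 2*p + 1) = (p + 1)^2*(p + 4)*(p + 1)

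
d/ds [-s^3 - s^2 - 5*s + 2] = -3*s^2 - 2*s - 5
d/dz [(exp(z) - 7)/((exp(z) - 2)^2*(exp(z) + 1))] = 2*(-exp(2*z) + 10*exp(z) - 1)*exp(z)/(exp(5*z) - 4*exp(4*z) + exp(3*z) + 10*exp(2*z) - 4*exp(z) - 8)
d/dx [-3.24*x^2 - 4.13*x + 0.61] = -6.48*x - 4.13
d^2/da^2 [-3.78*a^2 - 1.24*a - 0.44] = -7.56000000000000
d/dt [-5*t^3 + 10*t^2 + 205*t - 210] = -15*t^2 + 20*t + 205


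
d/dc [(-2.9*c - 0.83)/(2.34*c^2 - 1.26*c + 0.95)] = (6.786*c^2 + 3.8844*c - 3.8008)/(5.4756*c^4 - 5.8968*c^3 + 6.0336*c^2 - 2.394*c + 0.9025)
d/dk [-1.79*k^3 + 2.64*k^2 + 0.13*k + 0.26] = -5.37*k^2 + 5.28*k + 0.13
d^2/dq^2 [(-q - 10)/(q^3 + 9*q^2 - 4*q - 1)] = 2*(-(q + 10)*(3*q^2 + 18*q - 4)^2 + (3*q^2 + 18*q + 3*(q + 3)*(q + 10) - 4)*(q^3 + 9*q^2 - 4*q - 1))/(q^3 + 9*q^2 - 4*q - 1)^3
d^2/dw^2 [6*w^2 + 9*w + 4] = 12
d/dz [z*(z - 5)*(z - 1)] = 3*z^2 - 12*z + 5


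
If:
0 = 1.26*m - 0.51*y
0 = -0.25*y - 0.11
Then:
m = -0.18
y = -0.44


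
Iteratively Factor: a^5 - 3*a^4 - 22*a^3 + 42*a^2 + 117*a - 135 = (a - 5)*(a^4 + 2*a^3 - 12*a^2 - 18*a + 27) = (a - 5)*(a - 1)*(a^3 + 3*a^2 - 9*a - 27) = (a - 5)*(a - 1)*(a + 3)*(a^2 - 9) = (a - 5)*(a - 3)*(a - 1)*(a + 3)*(a + 3)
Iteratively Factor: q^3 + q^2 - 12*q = (q + 4)*(q^2 - 3*q) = (q - 3)*(q + 4)*(q)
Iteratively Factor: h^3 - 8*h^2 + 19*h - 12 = (h - 3)*(h^2 - 5*h + 4) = (h - 3)*(h - 1)*(h - 4)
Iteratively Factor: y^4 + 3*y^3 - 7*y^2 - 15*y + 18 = (y + 3)*(y^3 - 7*y + 6) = (y - 1)*(y + 3)*(y^2 + y - 6) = (y - 1)*(y + 3)^2*(y - 2)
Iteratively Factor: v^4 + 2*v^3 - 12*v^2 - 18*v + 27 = (v + 3)*(v^3 - v^2 - 9*v + 9) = (v + 3)^2*(v^2 - 4*v + 3) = (v - 1)*(v + 3)^2*(v - 3)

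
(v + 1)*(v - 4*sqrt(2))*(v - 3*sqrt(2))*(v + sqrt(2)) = v^4 - 6*sqrt(2)*v^3 + v^3 - 6*sqrt(2)*v^2 + 10*v^2 + 10*v + 24*sqrt(2)*v + 24*sqrt(2)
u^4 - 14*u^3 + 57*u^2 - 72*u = u*(u - 8)*(u - 3)^2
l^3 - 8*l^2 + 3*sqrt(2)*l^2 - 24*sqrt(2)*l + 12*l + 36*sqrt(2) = (l - 6)*(l - 2)*(l + 3*sqrt(2))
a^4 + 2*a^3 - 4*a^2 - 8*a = a*(a - 2)*(a + 2)^2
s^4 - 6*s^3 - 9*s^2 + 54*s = s*(s - 6)*(s - 3)*(s + 3)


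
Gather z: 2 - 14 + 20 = 8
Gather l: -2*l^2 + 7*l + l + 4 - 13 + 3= -2*l^2 + 8*l - 6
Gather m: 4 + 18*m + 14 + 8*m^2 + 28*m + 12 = 8*m^2 + 46*m + 30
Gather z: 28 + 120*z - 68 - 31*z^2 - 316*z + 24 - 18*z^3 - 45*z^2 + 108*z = -18*z^3 - 76*z^2 - 88*z - 16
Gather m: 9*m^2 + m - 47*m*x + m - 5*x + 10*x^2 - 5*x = 9*m^2 + m*(2 - 47*x) + 10*x^2 - 10*x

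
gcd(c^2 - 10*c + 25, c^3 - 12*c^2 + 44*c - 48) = 1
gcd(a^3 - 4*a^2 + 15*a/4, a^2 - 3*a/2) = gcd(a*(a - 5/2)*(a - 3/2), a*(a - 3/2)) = a^2 - 3*a/2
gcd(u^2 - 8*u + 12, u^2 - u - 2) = u - 2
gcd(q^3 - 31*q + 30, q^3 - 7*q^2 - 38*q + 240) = q^2 + q - 30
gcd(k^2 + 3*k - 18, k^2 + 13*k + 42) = k + 6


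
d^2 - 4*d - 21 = (d - 7)*(d + 3)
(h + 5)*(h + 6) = h^2 + 11*h + 30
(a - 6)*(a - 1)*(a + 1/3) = a^3 - 20*a^2/3 + 11*a/3 + 2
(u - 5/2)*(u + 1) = u^2 - 3*u/2 - 5/2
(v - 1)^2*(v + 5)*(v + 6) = v^4 + 9*v^3 + 9*v^2 - 49*v + 30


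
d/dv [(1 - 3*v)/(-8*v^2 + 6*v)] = (-12*v^2 + 8*v - 3)/(2*v^2*(16*v^2 - 24*v + 9))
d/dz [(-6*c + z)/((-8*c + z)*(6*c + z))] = ((-6*c + z)*(8*c - z) + (6*c - z)*(6*c + z) - (6*c + z)*(8*c - z))/((6*c + z)^2*(8*c - z)^2)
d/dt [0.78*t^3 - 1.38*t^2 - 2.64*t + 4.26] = 2.34*t^2 - 2.76*t - 2.64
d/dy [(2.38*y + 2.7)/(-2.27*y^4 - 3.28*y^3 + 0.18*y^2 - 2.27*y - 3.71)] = (16.2078*y^4 + 40.1288*y^3 + 26.1396*y^2 - 0.972*y - 2.7008)/(5.1529*y^8 + 14.8912*y^7 + 9.9412*y^6 + 9.125*y^5 + 31.767*y^4 + 23.5204*y^3 + 3.8173*y^2 + 16.8434*y + 13.7641)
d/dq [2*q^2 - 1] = 4*q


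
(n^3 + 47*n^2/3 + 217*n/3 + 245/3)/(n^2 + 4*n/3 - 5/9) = 3*(n^2 + 14*n + 49)/(3*n - 1)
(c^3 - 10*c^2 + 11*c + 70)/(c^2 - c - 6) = (c^2 - 12*c + 35)/(c - 3)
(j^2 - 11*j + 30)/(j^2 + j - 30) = (j - 6)/(j + 6)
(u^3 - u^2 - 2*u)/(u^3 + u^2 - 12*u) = (u^2 - u - 2)/(u^2 + u - 12)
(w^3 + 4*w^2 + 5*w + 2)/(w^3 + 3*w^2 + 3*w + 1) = (w + 2)/(w + 1)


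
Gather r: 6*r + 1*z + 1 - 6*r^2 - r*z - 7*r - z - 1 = -6*r^2 + r*(-z - 1)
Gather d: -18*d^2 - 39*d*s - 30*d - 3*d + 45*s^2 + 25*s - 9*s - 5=-18*d^2 + d*(-39*s - 33) + 45*s^2 + 16*s - 5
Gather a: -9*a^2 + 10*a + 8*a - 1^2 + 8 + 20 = -9*a^2 + 18*a + 27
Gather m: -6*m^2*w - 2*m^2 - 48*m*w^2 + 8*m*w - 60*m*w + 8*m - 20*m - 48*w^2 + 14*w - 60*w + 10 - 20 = m^2*(-6*w - 2) + m*(-48*w^2 - 52*w - 12) - 48*w^2 - 46*w - 10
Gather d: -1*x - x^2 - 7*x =-x^2 - 8*x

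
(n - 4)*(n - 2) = n^2 - 6*n + 8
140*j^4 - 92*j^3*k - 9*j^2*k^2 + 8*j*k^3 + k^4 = (-2*j + k)^2*(5*j + k)*(7*j + k)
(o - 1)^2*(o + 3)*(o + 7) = o^4 + 8*o^3 + 2*o^2 - 32*o + 21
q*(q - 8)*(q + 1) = q^3 - 7*q^2 - 8*q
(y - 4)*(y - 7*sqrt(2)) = y^2 - 7*sqrt(2)*y - 4*y + 28*sqrt(2)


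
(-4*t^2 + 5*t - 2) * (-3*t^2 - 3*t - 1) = 12*t^4 - 3*t^3 - 5*t^2 + t + 2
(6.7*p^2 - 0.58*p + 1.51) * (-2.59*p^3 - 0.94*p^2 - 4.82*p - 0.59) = -17.353*p^5 - 4.7958*p^4 - 35.6597*p^3 - 2.5768*p^2 - 6.936*p - 0.8909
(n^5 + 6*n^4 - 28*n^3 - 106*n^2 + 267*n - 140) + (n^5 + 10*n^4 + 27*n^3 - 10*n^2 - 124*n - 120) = 2*n^5 + 16*n^4 - n^3 - 116*n^2 + 143*n - 260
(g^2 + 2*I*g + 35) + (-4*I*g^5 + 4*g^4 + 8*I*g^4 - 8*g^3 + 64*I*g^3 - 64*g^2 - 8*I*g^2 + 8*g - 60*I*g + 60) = -4*I*g^5 + 4*g^4 + 8*I*g^4 - 8*g^3 + 64*I*g^3 - 63*g^2 - 8*I*g^2 + 8*g - 58*I*g + 95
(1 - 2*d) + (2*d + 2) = 3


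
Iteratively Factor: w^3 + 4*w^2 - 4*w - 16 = (w + 2)*(w^2 + 2*w - 8) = (w + 2)*(w + 4)*(w - 2)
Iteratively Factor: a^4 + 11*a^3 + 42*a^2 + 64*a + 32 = (a + 4)*(a^3 + 7*a^2 + 14*a + 8) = (a + 2)*(a + 4)*(a^2 + 5*a + 4) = (a + 2)*(a + 4)^2*(a + 1)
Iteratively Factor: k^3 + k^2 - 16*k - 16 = (k - 4)*(k^2 + 5*k + 4) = (k - 4)*(k + 4)*(k + 1)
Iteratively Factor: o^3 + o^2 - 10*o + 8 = (o - 1)*(o^2 + 2*o - 8) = (o - 1)*(o + 4)*(o - 2)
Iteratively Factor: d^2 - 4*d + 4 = (d - 2)*(d - 2)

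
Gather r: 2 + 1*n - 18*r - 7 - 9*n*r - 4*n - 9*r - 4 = -3*n + r*(-9*n - 27) - 9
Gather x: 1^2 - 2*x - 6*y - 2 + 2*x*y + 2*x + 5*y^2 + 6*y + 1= 2*x*y + 5*y^2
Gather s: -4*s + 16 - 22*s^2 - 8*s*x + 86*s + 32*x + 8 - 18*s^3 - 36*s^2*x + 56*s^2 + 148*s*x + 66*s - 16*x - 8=-18*s^3 + s^2*(34 - 36*x) + s*(140*x + 148) + 16*x + 16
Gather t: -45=-45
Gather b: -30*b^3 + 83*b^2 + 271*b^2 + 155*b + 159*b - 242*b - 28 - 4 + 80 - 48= -30*b^3 + 354*b^2 + 72*b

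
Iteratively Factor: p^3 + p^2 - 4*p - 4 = (p + 2)*(p^2 - p - 2) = (p - 2)*(p + 2)*(p + 1)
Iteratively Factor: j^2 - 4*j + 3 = (j - 3)*(j - 1)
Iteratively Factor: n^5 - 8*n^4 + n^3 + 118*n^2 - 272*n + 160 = (n + 4)*(n^4 - 12*n^3 + 49*n^2 - 78*n + 40) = (n - 4)*(n + 4)*(n^3 - 8*n^2 + 17*n - 10) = (n - 4)*(n - 2)*(n + 4)*(n^2 - 6*n + 5) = (n - 4)*(n - 2)*(n - 1)*(n + 4)*(n - 5)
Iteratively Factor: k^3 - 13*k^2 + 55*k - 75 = (k - 5)*(k^2 - 8*k + 15) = (k - 5)*(k - 3)*(k - 5)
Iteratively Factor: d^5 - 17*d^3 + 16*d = (d + 1)*(d^4 - d^3 - 16*d^2 + 16*d) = d*(d + 1)*(d^3 - d^2 - 16*d + 16) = d*(d + 1)*(d + 4)*(d^2 - 5*d + 4) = d*(d - 1)*(d + 1)*(d + 4)*(d - 4)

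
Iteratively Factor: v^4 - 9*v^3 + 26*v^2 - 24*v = (v - 3)*(v^3 - 6*v^2 + 8*v) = (v - 4)*(v - 3)*(v^2 - 2*v) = (v - 4)*(v - 3)*(v - 2)*(v)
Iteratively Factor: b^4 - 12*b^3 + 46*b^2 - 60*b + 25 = (b - 5)*(b^3 - 7*b^2 + 11*b - 5) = (b - 5)*(b - 1)*(b^2 - 6*b + 5) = (b - 5)^2*(b - 1)*(b - 1)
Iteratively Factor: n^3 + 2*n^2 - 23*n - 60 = (n + 3)*(n^2 - n - 20) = (n + 3)*(n + 4)*(n - 5)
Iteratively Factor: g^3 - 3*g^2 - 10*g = (g)*(g^2 - 3*g - 10) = g*(g + 2)*(g - 5)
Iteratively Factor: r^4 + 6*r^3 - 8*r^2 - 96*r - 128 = (r + 2)*(r^3 + 4*r^2 - 16*r - 64) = (r + 2)*(r + 4)*(r^2 - 16) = (r + 2)*(r + 4)^2*(r - 4)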